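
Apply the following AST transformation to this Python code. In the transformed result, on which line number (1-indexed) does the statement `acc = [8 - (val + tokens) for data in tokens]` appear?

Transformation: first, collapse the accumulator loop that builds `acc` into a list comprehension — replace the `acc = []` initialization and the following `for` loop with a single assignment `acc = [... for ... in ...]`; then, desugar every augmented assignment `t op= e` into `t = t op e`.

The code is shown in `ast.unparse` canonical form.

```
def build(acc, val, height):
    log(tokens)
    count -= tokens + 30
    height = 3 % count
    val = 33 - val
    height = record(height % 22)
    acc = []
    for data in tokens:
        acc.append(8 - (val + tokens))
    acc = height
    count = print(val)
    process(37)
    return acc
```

Transformed code:
def build(acc, val, height):
    log(tokens)
    count = count - (tokens + 30)
    height = 3 % count
    val = 33 - val
    height = record(height % 22)
    acc = [8 - (val + tokens) for data in tokens]
    acc = height
    count = print(val)
    process(37)
    return acc

7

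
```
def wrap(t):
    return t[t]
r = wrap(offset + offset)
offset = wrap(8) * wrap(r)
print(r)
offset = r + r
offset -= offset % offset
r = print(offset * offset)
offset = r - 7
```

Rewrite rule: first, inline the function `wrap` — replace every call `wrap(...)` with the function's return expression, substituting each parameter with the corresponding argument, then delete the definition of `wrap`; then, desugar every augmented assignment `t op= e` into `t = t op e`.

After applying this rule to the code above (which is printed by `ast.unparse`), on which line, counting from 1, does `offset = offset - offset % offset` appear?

Transformed code:
r = (offset + offset)[offset + offset]
offset = 8[8] * r[r]
print(r)
offset = r + r
offset = offset - offset % offset
r = print(offset * offset)
offset = r - 7

5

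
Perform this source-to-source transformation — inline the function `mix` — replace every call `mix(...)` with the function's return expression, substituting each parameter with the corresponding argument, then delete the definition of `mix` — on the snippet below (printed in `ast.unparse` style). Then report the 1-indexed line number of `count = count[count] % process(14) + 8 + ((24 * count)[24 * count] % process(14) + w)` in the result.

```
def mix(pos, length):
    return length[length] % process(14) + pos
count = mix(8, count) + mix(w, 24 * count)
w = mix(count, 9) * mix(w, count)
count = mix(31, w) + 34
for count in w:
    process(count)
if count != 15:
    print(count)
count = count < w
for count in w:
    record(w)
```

1

Transformed code:
count = count[count] % process(14) + 8 + ((24 * count)[24 * count] % process(14) + w)
w = (9[9] % process(14) + count) * (count[count] % process(14) + w)
count = w[w] % process(14) + 31 + 34
for count in w:
    process(count)
if count != 15:
    print(count)
count = count < w
for count in w:
    record(w)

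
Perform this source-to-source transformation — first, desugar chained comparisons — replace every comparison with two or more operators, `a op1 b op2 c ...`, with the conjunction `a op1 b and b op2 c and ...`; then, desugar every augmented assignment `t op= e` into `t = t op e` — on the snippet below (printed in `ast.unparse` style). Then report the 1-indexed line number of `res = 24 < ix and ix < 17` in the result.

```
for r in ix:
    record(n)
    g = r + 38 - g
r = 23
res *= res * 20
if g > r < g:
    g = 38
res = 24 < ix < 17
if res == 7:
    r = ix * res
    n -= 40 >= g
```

Transformed code:
for r in ix:
    record(n)
    g = r + 38 - g
r = 23
res = res * (res * 20)
if g > r and r < g:
    g = 38
res = 24 < ix and ix < 17
if res == 7:
    r = ix * res
    n = n - (40 >= g)

8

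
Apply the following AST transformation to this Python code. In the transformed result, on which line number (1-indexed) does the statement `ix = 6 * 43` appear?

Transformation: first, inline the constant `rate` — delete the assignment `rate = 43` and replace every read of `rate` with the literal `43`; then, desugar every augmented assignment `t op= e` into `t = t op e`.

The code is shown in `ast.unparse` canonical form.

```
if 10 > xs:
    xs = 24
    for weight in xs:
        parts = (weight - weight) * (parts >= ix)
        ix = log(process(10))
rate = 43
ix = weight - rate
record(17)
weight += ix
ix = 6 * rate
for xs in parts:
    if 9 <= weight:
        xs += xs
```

9

Transformed code:
if 10 > xs:
    xs = 24
    for weight in xs:
        parts = (weight - weight) * (parts >= ix)
        ix = log(process(10))
ix = weight - 43
record(17)
weight = weight + ix
ix = 6 * 43
for xs in parts:
    if 9 <= weight:
        xs = xs + xs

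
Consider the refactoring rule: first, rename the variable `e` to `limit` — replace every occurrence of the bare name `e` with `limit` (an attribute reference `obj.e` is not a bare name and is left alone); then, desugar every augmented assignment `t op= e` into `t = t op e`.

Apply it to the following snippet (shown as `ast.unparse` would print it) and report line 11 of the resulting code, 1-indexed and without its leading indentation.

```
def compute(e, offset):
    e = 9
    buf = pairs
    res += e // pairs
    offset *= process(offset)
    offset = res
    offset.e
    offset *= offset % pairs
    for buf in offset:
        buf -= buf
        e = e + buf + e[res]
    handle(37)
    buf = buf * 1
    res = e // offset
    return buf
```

limit = limit + buf + limit[res]

Transformed code:
def compute(limit, offset):
    limit = 9
    buf = pairs
    res = res + limit // pairs
    offset = offset * process(offset)
    offset = res
    offset.e
    offset = offset * (offset % pairs)
    for buf in offset:
        buf = buf - buf
        limit = limit + buf + limit[res]
    handle(37)
    buf = buf * 1
    res = limit // offset
    return buf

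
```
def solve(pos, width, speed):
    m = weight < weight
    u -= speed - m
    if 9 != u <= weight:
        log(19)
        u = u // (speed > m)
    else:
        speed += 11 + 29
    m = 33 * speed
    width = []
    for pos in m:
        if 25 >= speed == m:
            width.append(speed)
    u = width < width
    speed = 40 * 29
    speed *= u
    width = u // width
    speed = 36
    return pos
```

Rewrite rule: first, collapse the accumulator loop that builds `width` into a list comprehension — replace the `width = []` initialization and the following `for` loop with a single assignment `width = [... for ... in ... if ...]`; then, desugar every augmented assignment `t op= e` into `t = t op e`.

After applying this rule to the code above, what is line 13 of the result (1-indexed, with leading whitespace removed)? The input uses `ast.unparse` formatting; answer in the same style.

Transformed code:
def solve(pos, width, speed):
    m = weight < weight
    u = u - (speed - m)
    if 9 != u <= weight:
        log(19)
        u = u // (speed > m)
    else:
        speed = speed + (11 + 29)
    m = 33 * speed
    width = [speed for pos in m if 25 >= speed == m]
    u = width < width
    speed = 40 * 29
    speed = speed * u
    width = u // width
    speed = 36
    return pos

speed = speed * u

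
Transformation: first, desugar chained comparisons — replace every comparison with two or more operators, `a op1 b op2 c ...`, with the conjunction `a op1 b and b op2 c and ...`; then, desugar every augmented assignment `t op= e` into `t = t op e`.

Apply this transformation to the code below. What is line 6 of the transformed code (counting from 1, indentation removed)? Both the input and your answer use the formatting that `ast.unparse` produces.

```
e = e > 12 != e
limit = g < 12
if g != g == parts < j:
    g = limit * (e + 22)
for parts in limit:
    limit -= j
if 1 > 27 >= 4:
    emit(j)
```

limit = limit - j

Transformed code:
e = e > 12 and 12 != e
limit = g < 12
if g != g and g == parts and (parts < j):
    g = limit * (e + 22)
for parts in limit:
    limit = limit - j
if 1 > 27 and 27 >= 4:
    emit(j)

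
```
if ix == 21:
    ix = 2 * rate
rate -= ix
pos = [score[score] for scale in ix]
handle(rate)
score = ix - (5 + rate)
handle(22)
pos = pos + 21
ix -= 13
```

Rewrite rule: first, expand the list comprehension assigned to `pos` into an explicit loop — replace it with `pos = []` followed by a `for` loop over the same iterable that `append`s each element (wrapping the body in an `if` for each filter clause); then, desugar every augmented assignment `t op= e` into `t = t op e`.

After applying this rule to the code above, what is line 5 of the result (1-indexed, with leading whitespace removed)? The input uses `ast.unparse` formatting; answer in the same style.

Transformed code:
if ix == 21:
    ix = 2 * rate
rate = rate - ix
pos = []
for scale in ix:
    pos.append(score[score])
handle(rate)
score = ix - (5 + rate)
handle(22)
pos = pos + 21
ix = ix - 13

for scale in ix:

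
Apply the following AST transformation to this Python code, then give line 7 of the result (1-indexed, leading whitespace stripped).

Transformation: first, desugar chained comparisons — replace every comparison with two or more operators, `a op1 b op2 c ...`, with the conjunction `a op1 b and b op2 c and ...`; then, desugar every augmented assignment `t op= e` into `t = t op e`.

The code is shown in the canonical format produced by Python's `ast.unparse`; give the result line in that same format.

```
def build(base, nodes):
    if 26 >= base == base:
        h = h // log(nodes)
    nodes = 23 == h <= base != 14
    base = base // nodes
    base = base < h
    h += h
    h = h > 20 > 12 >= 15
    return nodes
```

h = h + h

Transformed code:
def build(base, nodes):
    if 26 >= base and base == base:
        h = h // log(nodes)
    nodes = 23 == h and h <= base and (base != 14)
    base = base // nodes
    base = base < h
    h = h + h
    h = h > 20 and 20 > 12 and (12 >= 15)
    return nodes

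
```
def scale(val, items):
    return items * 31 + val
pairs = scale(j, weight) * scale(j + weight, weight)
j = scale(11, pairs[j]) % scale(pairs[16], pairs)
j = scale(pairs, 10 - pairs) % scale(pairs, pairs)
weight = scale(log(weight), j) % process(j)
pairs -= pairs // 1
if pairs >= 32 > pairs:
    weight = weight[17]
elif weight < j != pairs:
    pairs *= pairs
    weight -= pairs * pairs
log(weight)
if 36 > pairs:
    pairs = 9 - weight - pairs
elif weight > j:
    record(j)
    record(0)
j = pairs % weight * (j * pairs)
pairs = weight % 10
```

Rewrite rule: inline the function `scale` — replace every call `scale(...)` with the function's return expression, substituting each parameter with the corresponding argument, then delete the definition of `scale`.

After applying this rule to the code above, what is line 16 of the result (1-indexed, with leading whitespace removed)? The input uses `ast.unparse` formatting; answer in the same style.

Transformed code:
pairs = (weight * 31 + j) * (weight * 31 + (j + weight))
j = (pairs[j] * 31 + 11) % (pairs * 31 + pairs[16])
j = ((10 - pairs) * 31 + pairs) % (pairs * 31 + pairs)
weight = (j * 31 + log(weight)) % process(j)
pairs -= pairs // 1
if pairs >= 32 > pairs:
    weight = weight[17]
elif weight < j != pairs:
    pairs *= pairs
    weight -= pairs * pairs
log(weight)
if 36 > pairs:
    pairs = 9 - weight - pairs
elif weight > j:
    record(j)
    record(0)
j = pairs % weight * (j * pairs)
pairs = weight % 10

record(0)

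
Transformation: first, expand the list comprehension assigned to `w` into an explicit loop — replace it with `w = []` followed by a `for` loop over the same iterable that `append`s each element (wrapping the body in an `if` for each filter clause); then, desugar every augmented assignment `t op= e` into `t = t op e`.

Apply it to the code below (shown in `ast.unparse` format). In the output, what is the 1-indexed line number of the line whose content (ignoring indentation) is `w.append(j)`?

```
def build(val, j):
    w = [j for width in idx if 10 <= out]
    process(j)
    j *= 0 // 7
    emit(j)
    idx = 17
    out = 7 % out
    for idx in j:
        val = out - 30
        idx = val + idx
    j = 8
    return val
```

Transformed code:
def build(val, j):
    w = []
    for width in idx:
        if 10 <= out:
            w.append(j)
    process(j)
    j = j * (0 // 7)
    emit(j)
    idx = 17
    out = 7 % out
    for idx in j:
        val = out - 30
        idx = val + idx
    j = 8
    return val

5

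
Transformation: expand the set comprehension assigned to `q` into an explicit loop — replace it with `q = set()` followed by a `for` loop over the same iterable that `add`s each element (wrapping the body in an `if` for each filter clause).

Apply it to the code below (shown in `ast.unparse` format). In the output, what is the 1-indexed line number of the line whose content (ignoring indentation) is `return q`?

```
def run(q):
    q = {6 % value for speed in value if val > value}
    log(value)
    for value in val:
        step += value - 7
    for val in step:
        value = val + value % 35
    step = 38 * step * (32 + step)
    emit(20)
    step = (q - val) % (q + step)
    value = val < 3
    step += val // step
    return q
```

Transformed code:
def run(q):
    q = set()
    for speed in value:
        if val > value:
            q.add(6 % value)
    log(value)
    for value in val:
        step += value - 7
    for val in step:
        value = val + value % 35
    step = 38 * step * (32 + step)
    emit(20)
    step = (q - val) % (q + step)
    value = val < 3
    step += val // step
    return q

16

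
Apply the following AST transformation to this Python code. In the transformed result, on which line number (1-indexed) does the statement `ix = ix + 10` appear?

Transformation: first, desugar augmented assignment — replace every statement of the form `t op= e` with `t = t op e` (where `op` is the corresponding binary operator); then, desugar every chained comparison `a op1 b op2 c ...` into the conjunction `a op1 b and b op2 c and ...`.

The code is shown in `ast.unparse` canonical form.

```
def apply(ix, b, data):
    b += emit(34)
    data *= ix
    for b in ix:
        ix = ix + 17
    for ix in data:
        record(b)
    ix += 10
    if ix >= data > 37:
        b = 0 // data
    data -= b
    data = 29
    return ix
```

Transformed code:
def apply(ix, b, data):
    b = b + emit(34)
    data = data * ix
    for b in ix:
        ix = ix + 17
    for ix in data:
        record(b)
    ix = ix + 10
    if ix >= data and data > 37:
        b = 0 // data
    data = data - b
    data = 29
    return ix

8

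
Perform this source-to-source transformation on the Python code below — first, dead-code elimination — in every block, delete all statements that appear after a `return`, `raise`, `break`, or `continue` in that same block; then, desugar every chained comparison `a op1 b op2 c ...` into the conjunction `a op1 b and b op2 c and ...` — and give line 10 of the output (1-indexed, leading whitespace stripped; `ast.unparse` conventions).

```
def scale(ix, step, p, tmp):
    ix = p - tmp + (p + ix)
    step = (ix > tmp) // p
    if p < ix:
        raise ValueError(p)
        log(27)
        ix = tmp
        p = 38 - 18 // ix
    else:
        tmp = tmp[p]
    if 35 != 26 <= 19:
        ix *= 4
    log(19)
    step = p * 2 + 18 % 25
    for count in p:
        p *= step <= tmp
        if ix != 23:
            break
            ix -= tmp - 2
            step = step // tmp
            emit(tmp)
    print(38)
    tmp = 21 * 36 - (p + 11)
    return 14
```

Transformed code:
def scale(ix, step, p, tmp):
    ix = p - tmp + (p + ix)
    step = (ix > tmp) // p
    if p < ix:
        raise ValueError(p)
    else:
        tmp = tmp[p]
    if 35 != 26 and 26 <= 19:
        ix *= 4
    log(19)
    step = p * 2 + 18 % 25
    for count in p:
        p *= step <= tmp
        if ix != 23:
            break
    print(38)
    tmp = 21 * 36 - (p + 11)
    return 14

log(19)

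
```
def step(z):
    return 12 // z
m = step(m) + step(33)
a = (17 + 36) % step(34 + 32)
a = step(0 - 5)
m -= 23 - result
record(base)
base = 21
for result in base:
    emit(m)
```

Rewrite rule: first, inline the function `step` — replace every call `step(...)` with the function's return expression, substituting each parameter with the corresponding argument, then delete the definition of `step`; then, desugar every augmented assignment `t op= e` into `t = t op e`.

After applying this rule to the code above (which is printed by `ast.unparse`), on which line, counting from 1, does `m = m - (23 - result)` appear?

Transformed code:
m = 12 // m + 12 // 33
a = (17 + 36) % (12 // (34 + 32))
a = 12 // (0 - 5)
m = m - (23 - result)
record(base)
base = 21
for result in base:
    emit(m)

4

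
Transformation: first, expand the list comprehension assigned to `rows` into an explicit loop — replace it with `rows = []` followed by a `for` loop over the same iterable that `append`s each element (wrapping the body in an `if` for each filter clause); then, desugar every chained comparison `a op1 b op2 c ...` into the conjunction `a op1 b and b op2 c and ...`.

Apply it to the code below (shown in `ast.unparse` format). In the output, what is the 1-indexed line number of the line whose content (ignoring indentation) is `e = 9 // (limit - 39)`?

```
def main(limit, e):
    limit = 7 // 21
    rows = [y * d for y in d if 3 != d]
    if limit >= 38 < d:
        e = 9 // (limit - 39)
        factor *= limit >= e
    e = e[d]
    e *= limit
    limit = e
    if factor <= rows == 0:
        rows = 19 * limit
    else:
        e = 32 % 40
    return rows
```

8

Transformed code:
def main(limit, e):
    limit = 7 // 21
    rows = []
    for y in d:
        if 3 != d:
            rows.append(y * d)
    if limit >= 38 and 38 < d:
        e = 9 // (limit - 39)
        factor *= limit >= e
    e = e[d]
    e *= limit
    limit = e
    if factor <= rows and rows == 0:
        rows = 19 * limit
    else:
        e = 32 % 40
    return rows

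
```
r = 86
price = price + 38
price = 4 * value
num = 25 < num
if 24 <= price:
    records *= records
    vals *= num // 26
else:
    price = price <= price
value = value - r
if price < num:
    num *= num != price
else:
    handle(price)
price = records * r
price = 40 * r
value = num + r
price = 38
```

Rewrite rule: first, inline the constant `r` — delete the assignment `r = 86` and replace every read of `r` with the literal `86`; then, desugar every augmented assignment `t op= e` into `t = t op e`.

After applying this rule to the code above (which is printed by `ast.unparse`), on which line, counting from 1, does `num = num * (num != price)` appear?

Transformed code:
price = price + 38
price = 4 * value
num = 25 < num
if 24 <= price:
    records = records * records
    vals = vals * (num // 26)
else:
    price = price <= price
value = value - 86
if price < num:
    num = num * (num != price)
else:
    handle(price)
price = records * 86
price = 40 * 86
value = num + 86
price = 38

11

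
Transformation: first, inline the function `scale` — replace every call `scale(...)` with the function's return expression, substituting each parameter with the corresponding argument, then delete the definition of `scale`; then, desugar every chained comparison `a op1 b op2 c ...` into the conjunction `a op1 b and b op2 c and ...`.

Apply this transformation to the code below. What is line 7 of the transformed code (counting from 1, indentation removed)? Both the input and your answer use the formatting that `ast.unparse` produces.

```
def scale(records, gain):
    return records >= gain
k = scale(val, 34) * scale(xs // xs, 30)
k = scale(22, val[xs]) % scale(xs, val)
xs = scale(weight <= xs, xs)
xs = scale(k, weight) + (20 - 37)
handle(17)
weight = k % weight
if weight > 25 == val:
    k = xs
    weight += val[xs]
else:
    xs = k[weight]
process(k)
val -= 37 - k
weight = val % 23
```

if weight > 25 and 25 == val:

Transformed code:
k = (val >= 34) * (xs // xs >= 30)
k = (22 >= val[xs]) % (xs >= val)
xs = (weight <= xs) >= xs
xs = (k >= weight) + (20 - 37)
handle(17)
weight = k % weight
if weight > 25 and 25 == val:
    k = xs
    weight += val[xs]
else:
    xs = k[weight]
process(k)
val -= 37 - k
weight = val % 23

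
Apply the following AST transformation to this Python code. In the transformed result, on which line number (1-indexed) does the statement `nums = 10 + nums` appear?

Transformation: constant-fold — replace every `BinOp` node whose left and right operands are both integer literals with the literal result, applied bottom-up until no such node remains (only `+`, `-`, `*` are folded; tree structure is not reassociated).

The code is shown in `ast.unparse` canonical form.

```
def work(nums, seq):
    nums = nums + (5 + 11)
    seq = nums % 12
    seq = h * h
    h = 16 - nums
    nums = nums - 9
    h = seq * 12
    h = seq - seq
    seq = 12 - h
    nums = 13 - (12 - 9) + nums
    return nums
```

Transformed code:
def work(nums, seq):
    nums = nums + 16
    seq = nums % 12
    seq = h * h
    h = 16 - nums
    nums = nums - 9
    h = seq * 12
    h = seq - seq
    seq = 12 - h
    nums = 10 + nums
    return nums

10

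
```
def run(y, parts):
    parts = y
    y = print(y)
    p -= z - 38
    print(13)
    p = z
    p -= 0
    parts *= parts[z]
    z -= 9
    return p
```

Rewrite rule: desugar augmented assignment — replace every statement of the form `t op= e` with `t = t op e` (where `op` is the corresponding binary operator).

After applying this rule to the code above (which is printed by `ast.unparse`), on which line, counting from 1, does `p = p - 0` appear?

Transformed code:
def run(y, parts):
    parts = y
    y = print(y)
    p = p - (z - 38)
    print(13)
    p = z
    p = p - 0
    parts = parts * parts[z]
    z = z - 9
    return p

7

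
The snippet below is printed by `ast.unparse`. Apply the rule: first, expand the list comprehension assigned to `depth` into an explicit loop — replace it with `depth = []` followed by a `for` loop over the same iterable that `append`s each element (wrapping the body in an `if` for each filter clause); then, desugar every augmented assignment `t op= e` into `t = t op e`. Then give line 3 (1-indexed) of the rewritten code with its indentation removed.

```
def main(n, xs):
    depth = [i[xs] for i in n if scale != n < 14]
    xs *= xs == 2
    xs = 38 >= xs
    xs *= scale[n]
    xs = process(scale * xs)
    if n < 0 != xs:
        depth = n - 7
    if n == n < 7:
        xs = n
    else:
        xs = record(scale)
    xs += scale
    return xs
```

Transformed code:
def main(n, xs):
    depth = []
    for i in n:
        if scale != n < 14:
            depth.append(i[xs])
    xs = xs * (xs == 2)
    xs = 38 >= xs
    xs = xs * scale[n]
    xs = process(scale * xs)
    if n < 0 != xs:
        depth = n - 7
    if n == n < 7:
        xs = n
    else:
        xs = record(scale)
    xs = xs + scale
    return xs

for i in n:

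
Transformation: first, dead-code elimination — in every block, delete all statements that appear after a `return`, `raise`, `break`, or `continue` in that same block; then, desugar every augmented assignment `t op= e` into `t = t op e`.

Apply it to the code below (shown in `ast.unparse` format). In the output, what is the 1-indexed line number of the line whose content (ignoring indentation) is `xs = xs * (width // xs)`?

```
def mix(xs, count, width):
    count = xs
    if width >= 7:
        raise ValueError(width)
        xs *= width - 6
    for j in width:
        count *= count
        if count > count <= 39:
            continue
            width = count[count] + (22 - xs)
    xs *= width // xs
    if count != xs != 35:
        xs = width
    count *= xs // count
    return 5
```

9

Transformed code:
def mix(xs, count, width):
    count = xs
    if width >= 7:
        raise ValueError(width)
    for j in width:
        count = count * count
        if count > count <= 39:
            continue
    xs = xs * (width // xs)
    if count != xs != 35:
        xs = width
    count = count * (xs // count)
    return 5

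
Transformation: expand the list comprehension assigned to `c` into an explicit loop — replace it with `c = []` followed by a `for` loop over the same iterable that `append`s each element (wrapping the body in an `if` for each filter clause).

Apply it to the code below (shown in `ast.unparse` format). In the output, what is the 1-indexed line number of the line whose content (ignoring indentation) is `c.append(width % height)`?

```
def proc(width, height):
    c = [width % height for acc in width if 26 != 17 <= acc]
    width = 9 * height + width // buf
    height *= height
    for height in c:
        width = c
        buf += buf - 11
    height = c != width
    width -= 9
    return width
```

5

Transformed code:
def proc(width, height):
    c = []
    for acc in width:
        if 26 != 17 <= acc:
            c.append(width % height)
    width = 9 * height + width // buf
    height *= height
    for height in c:
        width = c
        buf += buf - 11
    height = c != width
    width -= 9
    return width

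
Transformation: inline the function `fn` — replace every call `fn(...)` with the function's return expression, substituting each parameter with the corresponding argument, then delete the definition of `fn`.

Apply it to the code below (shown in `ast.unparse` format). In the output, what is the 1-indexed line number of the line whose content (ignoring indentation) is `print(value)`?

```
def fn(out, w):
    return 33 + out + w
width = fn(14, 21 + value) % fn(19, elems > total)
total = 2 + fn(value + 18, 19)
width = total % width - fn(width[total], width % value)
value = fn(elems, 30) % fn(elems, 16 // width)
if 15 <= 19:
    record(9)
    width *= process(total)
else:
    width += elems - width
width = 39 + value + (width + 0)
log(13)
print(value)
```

12

Transformed code:
width = (33 + 14 + (21 + value)) % (33 + 19 + (elems > total))
total = 2 + (33 + (value + 18) + 19)
width = total % width - (33 + width[total] + width % value)
value = (33 + elems + 30) % (33 + elems + 16 // width)
if 15 <= 19:
    record(9)
    width *= process(total)
else:
    width += elems - width
width = 39 + value + (width + 0)
log(13)
print(value)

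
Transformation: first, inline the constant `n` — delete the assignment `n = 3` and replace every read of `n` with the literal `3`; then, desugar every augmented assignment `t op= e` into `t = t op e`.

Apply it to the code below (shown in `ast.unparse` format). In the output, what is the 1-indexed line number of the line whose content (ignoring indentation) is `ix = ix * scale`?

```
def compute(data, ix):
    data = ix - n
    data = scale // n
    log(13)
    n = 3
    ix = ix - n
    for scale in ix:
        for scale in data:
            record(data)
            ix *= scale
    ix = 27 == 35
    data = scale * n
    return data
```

Transformed code:
def compute(data, ix):
    data = ix - 3
    data = scale // 3
    log(13)
    ix = ix - 3
    for scale in ix:
        for scale in data:
            record(data)
            ix = ix * scale
    ix = 27 == 35
    data = scale * 3
    return data

9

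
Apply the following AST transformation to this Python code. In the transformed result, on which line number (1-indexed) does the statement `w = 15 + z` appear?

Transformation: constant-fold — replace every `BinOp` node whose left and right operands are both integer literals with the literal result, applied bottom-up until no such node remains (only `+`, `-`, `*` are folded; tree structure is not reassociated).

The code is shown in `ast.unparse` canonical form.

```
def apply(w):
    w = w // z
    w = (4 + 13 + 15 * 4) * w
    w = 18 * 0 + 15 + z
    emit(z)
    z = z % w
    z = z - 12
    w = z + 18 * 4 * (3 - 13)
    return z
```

4

Transformed code:
def apply(w):
    w = w // z
    w = 77 * w
    w = 15 + z
    emit(z)
    z = z % w
    z = z - 12
    w = z + -720
    return z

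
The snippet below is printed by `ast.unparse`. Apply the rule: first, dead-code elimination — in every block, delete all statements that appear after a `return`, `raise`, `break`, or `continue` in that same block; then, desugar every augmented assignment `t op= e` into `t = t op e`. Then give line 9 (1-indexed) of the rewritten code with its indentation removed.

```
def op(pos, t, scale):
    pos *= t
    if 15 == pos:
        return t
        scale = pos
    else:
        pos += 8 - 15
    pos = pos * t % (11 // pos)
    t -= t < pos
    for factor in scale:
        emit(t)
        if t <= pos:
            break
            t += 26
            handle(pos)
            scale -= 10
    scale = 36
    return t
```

for factor in scale:

Transformed code:
def op(pos, t, scale):
    pos = pos * t
    if 15 == pos:
        return t
    else:
        pos = pos + (8 - 15)
    pos = pos * t % (11 // pos)
    t = t - (t < pos)
    for factor in scale:
        emit(t)
        if t <= pos:
            break
    scale = 36
    return t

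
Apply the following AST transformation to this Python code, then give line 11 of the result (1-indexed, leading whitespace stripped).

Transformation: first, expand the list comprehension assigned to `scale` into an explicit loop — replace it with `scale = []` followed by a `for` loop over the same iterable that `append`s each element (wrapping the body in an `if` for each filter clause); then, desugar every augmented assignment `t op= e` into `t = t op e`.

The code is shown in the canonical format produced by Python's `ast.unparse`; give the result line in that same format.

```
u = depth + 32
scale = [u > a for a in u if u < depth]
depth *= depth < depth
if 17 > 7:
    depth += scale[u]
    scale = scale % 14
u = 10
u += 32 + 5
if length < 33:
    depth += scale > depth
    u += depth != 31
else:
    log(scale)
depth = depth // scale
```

Transformed code:
u = depth + 32
scale = []
for a in u:
    if u < depth:
        scale.append(u > a)
depth = depth * (depth < depth)
if 17 > 7:
    depth = depth + scale[u]
    scale = scale % 14
u = 10
u = u + (32 + 5)
if length < 33:
    depth = depth + (scale > depth)
    u = u + (depth != 31)
else:
    log(scale)
depth = depth // scale

u = u + (32 + 5)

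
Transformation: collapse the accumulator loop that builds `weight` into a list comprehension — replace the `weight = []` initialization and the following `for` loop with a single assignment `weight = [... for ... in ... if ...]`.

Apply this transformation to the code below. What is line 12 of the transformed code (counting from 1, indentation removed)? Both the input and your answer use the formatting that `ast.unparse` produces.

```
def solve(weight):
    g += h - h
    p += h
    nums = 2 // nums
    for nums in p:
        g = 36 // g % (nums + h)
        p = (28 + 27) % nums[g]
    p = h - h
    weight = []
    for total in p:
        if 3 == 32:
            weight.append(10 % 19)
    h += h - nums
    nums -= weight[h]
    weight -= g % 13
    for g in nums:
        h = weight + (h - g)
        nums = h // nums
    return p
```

weight -= g % 13

Transformed code:
def solve(weight):
    g += h - h
    p += h
    nums = 2 // nums
    for nums in p:
        g = 36 // g % (nums + h)
        p = (28 + 27) % nums[g]
    p = h - h
    weight = [10 % 19 for total in p if 3 == 32]
    h += h - nums
    nums -= weight[h]
    weight -= g % 13
    for g in nums:
        h = weight + (h - g)
        nums = h // nums
    return p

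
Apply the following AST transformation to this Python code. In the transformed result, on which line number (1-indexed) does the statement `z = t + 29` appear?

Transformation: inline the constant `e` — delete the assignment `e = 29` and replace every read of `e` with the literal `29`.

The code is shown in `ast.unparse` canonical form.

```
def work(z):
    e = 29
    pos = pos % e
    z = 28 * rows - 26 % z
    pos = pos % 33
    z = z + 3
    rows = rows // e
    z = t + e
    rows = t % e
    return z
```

Transformed code:
def work(z):
    pos = pos % 29
    z = 28 * rows - 26 % z
    pos = pos % 33
    z = z + 3
    rows = rows // 29
    z = t + 29
    rows = t % 29
    return z

7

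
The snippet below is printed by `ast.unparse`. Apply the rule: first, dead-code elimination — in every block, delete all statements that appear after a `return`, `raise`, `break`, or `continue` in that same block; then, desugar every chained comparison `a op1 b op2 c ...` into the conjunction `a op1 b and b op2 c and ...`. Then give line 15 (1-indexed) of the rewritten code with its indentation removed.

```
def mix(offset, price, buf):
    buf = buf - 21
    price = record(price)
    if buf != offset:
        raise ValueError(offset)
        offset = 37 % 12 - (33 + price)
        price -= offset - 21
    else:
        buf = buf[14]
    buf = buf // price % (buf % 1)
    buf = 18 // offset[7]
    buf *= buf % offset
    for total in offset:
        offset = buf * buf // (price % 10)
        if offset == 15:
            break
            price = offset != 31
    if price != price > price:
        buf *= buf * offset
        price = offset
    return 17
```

Transformed code:
def mix(offset, price, buf):
    buf = buf - 21
    price = record(price)
    if buf != offset:
        raise ValueError(offset)
    else:
        buf = buf[14]
    buf = buf // price % (buf % 1)
    buf = 18 // offset[7]
    buf *= buf % offset
    for total in offset:
        offset = buf * buf // (price % 10)
        if offset == 15:
            break
    if price != price and price > price:
        buf *= buf * offset
        price = offset
    return 17

if price != price and price > price:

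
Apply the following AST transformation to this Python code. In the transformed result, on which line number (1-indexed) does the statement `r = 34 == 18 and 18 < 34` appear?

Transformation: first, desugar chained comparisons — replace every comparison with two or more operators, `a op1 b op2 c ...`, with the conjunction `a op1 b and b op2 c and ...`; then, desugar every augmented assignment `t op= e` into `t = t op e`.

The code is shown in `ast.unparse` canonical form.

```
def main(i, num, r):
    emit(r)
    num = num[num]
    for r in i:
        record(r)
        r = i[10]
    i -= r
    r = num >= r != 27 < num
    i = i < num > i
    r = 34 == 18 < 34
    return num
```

Transformed code:
def main(i, num, r):
    emit(r)
    num = num[num]
    for r in i:
        record(r)
        r = i[10]
    i = i - r
    r = num >= r and r != 27 and (27 < num)
    i = i < num and num > i
    r = 34 == 18 and 18 < 34
    return num

10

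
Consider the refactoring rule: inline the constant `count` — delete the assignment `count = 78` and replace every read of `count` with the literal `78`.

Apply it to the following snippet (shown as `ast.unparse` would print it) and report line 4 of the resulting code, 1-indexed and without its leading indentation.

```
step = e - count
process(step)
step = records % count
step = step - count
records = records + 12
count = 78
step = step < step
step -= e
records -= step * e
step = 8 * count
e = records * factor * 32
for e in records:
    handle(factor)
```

step = step - 78

Transformed code:
step = e - 78
process(step)
step = records % 78
step = step - 78
records = records + 12
step = step < step
step -= e
records -= step * e
step = 8 * 78
e = records * factor * 32
for e in records:
    handle(factor)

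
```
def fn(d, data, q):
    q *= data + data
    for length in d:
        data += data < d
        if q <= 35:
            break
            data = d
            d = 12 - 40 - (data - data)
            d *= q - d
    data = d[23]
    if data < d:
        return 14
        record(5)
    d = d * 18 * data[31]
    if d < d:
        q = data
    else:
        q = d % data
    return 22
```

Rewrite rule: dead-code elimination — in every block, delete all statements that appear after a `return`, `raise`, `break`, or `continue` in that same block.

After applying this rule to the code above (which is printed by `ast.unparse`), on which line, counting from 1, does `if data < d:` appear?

8

Transformed code:
def fn(d, data, q):
    q *= data + data
    for length in d:
        data += data < d
        if q <= 35:
            break
    data = d[23]
    if data < d:
        return 14
    d = d * 18 * data[31]
    if d < d:
        q = data
    else:
        q = d % data
    return 22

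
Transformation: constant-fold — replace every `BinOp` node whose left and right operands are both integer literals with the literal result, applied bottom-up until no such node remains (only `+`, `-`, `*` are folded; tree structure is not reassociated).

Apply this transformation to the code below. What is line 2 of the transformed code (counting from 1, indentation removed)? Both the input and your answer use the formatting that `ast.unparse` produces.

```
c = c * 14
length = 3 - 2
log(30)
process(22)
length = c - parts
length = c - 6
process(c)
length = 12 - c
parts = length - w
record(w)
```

Transformed code:
c = c * 14
length = 1
log(30)
process(22)
length = c - parts
length = c - 6
process(c)
length = 12 - c
parts = length - w
record(w)

length = 1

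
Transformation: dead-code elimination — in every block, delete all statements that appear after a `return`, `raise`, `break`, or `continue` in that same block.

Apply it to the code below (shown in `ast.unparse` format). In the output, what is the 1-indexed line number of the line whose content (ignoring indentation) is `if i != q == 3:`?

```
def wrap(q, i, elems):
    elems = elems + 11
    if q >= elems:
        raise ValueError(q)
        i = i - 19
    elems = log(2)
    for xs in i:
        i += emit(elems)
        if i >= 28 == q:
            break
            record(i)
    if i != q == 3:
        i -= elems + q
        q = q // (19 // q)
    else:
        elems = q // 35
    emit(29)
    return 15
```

Transformed code:
def wrap(q, i, elems):
    elems = elems + 11
    if q >= elems:
        raise ValueError(q)
    elems = log(2)
    for xs in i:
        i += emit(elems)
        if i >= 28 == q:
            break
    if i != q == 3:
        i -= elems + q
        q = q // (19 // q)
    else:
        elems = q // 35
    emit(29)
    return 15

10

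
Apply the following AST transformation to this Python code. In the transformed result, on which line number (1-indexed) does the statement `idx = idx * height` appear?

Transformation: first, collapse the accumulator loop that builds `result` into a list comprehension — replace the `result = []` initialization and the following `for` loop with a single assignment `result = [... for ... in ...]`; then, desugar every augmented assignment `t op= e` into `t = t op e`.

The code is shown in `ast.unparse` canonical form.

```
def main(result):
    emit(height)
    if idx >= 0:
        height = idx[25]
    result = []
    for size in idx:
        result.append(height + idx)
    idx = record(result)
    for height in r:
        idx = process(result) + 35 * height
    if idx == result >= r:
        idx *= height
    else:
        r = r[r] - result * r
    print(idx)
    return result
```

Transformed code:
def main(result):
    emit(height)
    if idx >= 0:
        height = idx[25]
    result = [height + idx for size in idx]
    idx = record(result)
    for height in r:
        idx = process(result) + 35 * height
    if idx == result >= r:
        idx = idx * height
    else:
        r = r[r] - result * r
    print(idx)
    return result

10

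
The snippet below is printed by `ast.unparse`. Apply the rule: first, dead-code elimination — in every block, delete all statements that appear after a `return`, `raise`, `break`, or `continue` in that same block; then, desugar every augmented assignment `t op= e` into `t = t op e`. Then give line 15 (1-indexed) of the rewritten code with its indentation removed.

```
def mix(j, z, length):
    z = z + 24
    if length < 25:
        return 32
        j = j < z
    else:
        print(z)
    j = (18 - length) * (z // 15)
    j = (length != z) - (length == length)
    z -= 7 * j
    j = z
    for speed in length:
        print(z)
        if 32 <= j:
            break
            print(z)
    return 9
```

Transformed code:
def mix(j, z, length):
    z = z + 24
    if length < 25:
        return 32
    else:
        print(z)
    j = (18 - length) * (z // 15)
    j = (length != z) - (length == length)
    z = z - 7 * j
    j = z
    for speed in length:
        print(z)
        if 32 <= j:
            break
    return 9

return 9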